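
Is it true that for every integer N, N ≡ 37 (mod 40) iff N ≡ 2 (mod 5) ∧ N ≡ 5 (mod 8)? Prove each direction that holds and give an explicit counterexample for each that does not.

Both directions hold.

(→) Suppose N ≡ 37 (mod 40); write N = 40j + 37. Since 5 ∣ 40, reducing mod 5 gives N ≡ 37 ≡ 2 (mod 5); since 8 ∣ 40, reducing mod 8 gives N ≡ 37 ≡ 5 (mod 8).

(←) Conversely, if N ≡ 2 (mod 5) and N ≡ 5 (mod 8), then by the Chinese remainder theorem N ≡ 37 (mod 40). This is exactly N ≡ 37 (mod 40).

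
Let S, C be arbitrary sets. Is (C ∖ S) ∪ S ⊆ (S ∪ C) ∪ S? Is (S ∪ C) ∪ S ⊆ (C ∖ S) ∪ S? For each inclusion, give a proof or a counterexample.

Both inclusions hold.

Forward inclusion. Let x ∈ (C ∖ S) ∪ S. Then either x ∈ S and x ∉ C; or x ∈ C and x ∉ S; or x ∈ S ∩ C. In each case x ∈ (S ∪ C) ∪ S, so (C ∖ S) ∪ S ⊆ (S ∪ C) ∪ S.

Reverse inclusion. Let x ∈ (S ∪ C) ∪ S. Then either x ∈ S and x ∉ C; or x ∈ C and x ∉ S; or x ∈ S ∩ C. In each case x ∈ (C ∖ S) ∪ S, so (S ∪ C) ∪ S ⊆ (C ∖ S) ∪ S.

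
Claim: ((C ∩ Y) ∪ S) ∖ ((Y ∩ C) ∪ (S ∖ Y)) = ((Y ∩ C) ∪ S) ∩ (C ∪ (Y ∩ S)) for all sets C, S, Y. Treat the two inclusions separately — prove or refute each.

(⟹) Let x ∈ ((C ∩ Y) ∪ S) ∖ ((Y ∩ C) ∪ (S ∖ Y)). Then x ∈ S ∩ Y and x ∉ C, from which x ∈ ((Y ∩ C) ∪ S) ∩ (C ∪ (Y ∩ S)).

(⟸) This inclusion fails. Take C = {1}, S = {1}, Y = ∅; then 1 ∈ ((Y ∩ C) ∪ S) ∩ (C ∪ (Y ∩ S)) but 1 ∉ ((C ∩ Y) ∪ S) ∖ ((Y ∩ C) ∪ (S ∖ Y)).

The sets are not equal: only the forward inclusion holds.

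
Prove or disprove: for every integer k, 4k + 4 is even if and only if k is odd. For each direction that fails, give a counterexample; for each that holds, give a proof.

(⟹) This fails: take k = 6. Then 4k + 4 = 28, which is even, yet k = 6 is even, not odd.

(⟸) Suppose k is odd. Since 4 is even, 4k is even for every k, so 4k + 4 has the same parity as 4, which is even. Hence 4k + 4 is even.

Only the reverse direction holds.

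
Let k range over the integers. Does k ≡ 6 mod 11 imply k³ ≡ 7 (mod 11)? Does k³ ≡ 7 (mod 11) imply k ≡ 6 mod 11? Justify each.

Equivalent; both directions hold.

(←) Suppose k³ ≡ 7 (mod 11). The only residue r in {0, …, 10} with r³ ≡ 7 (mod 11) is r = 6, so k ≡ 6 (mod 11).

(→) Suppose k ≡ 6 mod 11. Write k = 11j + 6. Then (11j + 6)³ = 1331j³ + 2178j² + 1188j + 216 = 11(121j³ + 198j² + 108j + 19) + 7, so k³ ≡ 7 (mod 11).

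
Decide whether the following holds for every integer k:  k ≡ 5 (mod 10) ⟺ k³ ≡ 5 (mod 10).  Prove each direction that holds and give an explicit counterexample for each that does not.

(⇒) Suppose k ≡ 5 (mod 10). Write k = 10j + 5. Then (10j + 5)³ = 1000j³ + 1500j² + 750j + 125 = 10(100j³ + 150j² + 75j + 12) + 5, so k³ ≡ 5 (mod 10).

(⇐) Conversely, suppose k³ ≡ 5 (mod 10). The only residue r in {0, …, 9} with r³ ≡ 5 (mod 10) is r = 5, so k ≡ 5 (mod 10).

The biconditional holds.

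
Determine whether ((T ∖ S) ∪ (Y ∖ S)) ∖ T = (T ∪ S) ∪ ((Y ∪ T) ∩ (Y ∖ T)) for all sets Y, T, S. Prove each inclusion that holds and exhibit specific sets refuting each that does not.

(⊆) holds; (⊇) fails.

(⟹) Let x ∈ ((T ∖ S) ∪ (Y ∖ S)) ∖ T. Then x ∈ Y and x ∉ T, S, from which x ∈ (T ∪ S) ∪ ((Y ∪ T) ∩ (Y ∖ T)).

(⟸) This inclusion fails. Take Y = ∅, T = {1}, S = ∅; then 1 ∈ (T ∪ S) ∪ ((Y ∪ T) ∩ (Y ∖ T)) but 1 ∉ ((T ∖ S) ∪ (Y ∖ S)) ∖ T.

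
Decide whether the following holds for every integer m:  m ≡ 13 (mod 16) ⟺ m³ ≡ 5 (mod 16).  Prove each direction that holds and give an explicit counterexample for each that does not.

The biconditional holds.

Forward direction. Suppose m ≡ 13 (mod 16). Write m = 16j + 13. Then (16j + 13)³ = 4096j³ + 9984j² + 8112j + 2197 = 16(256j³ + 624j² + 507j + 137) + 5, so m³ ≡ 5 (mod 16).

Converse. Suppose m³ ≡ 5 (mod 16). The only residue r in {0, …, 15} with r³ ≡ 5 (mod 16) is r = 13, so m ≡ 13 (mod 16).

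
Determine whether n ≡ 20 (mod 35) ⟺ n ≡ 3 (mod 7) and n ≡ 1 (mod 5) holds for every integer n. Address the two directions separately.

Forward direction. This fails: n = 20 gives 20 ≡ 20 (mod 35) but 20 ≡ 6 (mod 7), so the conjunction on the right does not hold.

Converse. This fails: n = 31 satisfies both congruences on the right (31 ≡ 3 mod 7 and 31 ≡ 1 mod 5) yet 31 ≡ 31 (mod 35), not 20.

(⇒) fails and (⇐) fails.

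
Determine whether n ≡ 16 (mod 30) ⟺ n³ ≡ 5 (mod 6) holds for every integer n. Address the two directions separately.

Both directions fail.

Forward direction. This fails: take n = 16. Then 16 ≡ 16 (mod 30), but 16³ = 4096 ≡ 4 (mod 6), not 5.

Converse. This fails: take n = 5. Then 5³ = 125 ≡ 5 (mod 6), yet 5 ≡ 5 (mod 30), not 16.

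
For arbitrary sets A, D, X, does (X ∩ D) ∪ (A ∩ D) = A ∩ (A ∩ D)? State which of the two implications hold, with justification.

Only the reverse inclusion holds.

Reverse inclusion. Let x ∈ A ∩ (A ∩ D). Then either x ∈ A ∩ D and x ∉ X; or x ∈ A ∩ D ∩ X. In each case x ∈ (X ∩ D) ∪ (A ∩ D), so A ∩ (A ∩ D) ⊆ (X ∩ D) ∪ (A ∩ D).

Forward inclusion. This inclusion fails. Take A = ∅, D = {1}, X = {1}; then 1 ∈ (X ∩ D) ∪ (A ∩ D) but 1 ∉ A ∩ (A ∩ D).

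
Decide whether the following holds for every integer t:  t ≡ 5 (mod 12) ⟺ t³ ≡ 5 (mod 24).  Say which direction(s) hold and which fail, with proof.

Not equivalent: only (⇐) holds.

(→) This fails: take t = 17. Then 17 ≡ 5 (mod 12), but 17³ = 4913 ≡ 17 (mod 24), not 5.

(←) Conversely, the residues r modulo 24 with r³ ≡ 5 (mod 24) are exactly {5}, and each is ≡ 5 (mod 12).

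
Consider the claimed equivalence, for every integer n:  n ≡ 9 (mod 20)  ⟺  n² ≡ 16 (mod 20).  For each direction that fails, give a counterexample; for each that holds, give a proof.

Neither implication holds.

(⟹) This fails: take n = 9. Then 9 ≡ 9 (mod 20), but 9² = 81 ≡ 1 (mod 20), not 16.

(⟸) This fails: take n = 4. Then 4² = 16 ≡ 16 (mod 20), yet 4 ≡ 4 (mod 20), not 9.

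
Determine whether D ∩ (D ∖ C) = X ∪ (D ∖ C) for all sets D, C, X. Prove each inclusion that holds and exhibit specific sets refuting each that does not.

The sets are not equal: only the forward inclusion holds.

(⊆) Let x ∈ D ∩ (D ∖ C). Then either x ∈ D and x ∉ C, X; or x ∈ D ∩ X and x ∉ C. In each case x ∈ X ∪ (D ∖ C), so D ∩ (D ∖ C) ⊆ X ∪ (D ∖ C).

(⊇) This inclusion fails. Take D = ∅, C = ∅, X = {1}; then 1 ∈ X ∪ (D ∖ C) but 1 ∉ D ∩ (D ∖ C).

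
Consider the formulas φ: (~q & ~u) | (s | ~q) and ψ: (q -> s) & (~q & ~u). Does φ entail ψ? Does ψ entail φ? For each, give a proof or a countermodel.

(⇒) This fails. Under s = F, u = T, q = F, the left side is true but the right side is false.

(⇐) Assume the antecedent. If s is true, (~q & ~u) | (s | ~q) reduces to true regardless of the other variables. If s is false, the antecedent forces (s = F, u = F, q = F), and (~q & ~u) | (s | ~q) holds there. Either way (~q & ~u) | (s | ~q) holds.

Only the converse holds.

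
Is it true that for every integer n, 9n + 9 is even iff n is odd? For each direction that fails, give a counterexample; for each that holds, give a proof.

Equivalent; both directions hold.

Forward direction. Suppose 9n + 9 is even. Since 9 is odd, 9n and n have the same parity, so 9n + 9 ≡ n + 9 (mod 2). As 9 is odd, 9n + 9 is even exactly when n is odd. Thus n is odd.

Converse. Suppose n is odd; write n = 2j + 1. Then 9n + 9 = 9·(2j + 1) + 9 = 2·9j + 18, which is even.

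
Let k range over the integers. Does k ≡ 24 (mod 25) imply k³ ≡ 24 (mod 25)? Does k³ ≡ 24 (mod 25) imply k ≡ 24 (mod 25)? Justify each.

Both directions hold.

Forward direction. Suppose k ≡ 24 (mod 25). Write k = 25j + 24. Then (25j + 24)³ = 15625j³ + 45000j² + 43200j + 13824 = 25(625j³ + 1800j² + 1728j + 552) + 24, so k³ ≡ 24 (mod 25).

Converse. Suppose k³ ≡ 24 (mod 25). The only residue r in {0, …, 24} with r³ ≡ 24 (mod 25) is r = 24, so k ≡ 24 (mod 25).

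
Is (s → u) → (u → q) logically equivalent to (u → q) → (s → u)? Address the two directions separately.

(→) This fails. Under q = F, u = F, s = T, the left side is true but the right side is false.

(←) This fails. Under q = F, u = T, s = F, the left side is false but the right side is true.

Neither implication holds.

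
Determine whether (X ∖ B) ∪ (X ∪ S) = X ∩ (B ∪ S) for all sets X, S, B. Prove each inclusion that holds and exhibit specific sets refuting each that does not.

Only the reverse inclusion holds.

(⊇) Let x ∈ X ∩ (B ∪ S). Then either x ∈ X ∩ S and x ∉ B; or x ∈ X ∩ B and x ∉ S; or x ∈ X ∩ S ∩ B. In each case x ∈ (X ∖ B) ∪ (X ∪ S), so X ∩ (B ∪ S) ⊆ (X ∖ B) ∪ (X ∪ S).

(⊆) This inclusion fails. Take X = {1}, S = ∅, B = ∅; then 1 ∈ (X ∖ B) ∪ (X ∪ S) but 1 ∉ X ∩ (B ∪ S).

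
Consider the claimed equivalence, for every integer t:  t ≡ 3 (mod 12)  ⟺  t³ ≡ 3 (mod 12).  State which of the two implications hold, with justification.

The biconditional holds.

(→) Suppose t ≡ 3 (mod 12). Write t = 12j + 3. Then (12j + 3)³ = 1728j³ + 1296j² + 324j + 27 = 12(144j³ + 108j² + 27j + 2) + 3, so t³ ≡ 3 (mod 12).

(←) For the converse, argue contrapositively. If t ≢ 3 (mod 12), then t is congruent to one of 0, 1, 2, 4, 5, 6, 7, 8, 9, 10, 11 modulo 12, and these give t³ ≡ 0, 1, 8, 4, 5, 0, 7, 8, 9, 4, 11 respectively — never 3.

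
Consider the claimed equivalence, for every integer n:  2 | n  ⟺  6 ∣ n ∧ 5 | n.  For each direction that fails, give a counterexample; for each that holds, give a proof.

(⇒) This fails: take n = 2. Certainly 2 ∣ 2, but 6 ∤ 2.

(⇐) Suppose 6 ∣ n and 5 ∣ n. Any common multiple of 6 and 5 is a multiple of their lcm; here gcd(6, 5) = 1, so lcm(6, 5) = 6·5 = 30, so 30 ∣ n. Since 2 ∣ 30, it follows that 2 ∣ n.

Only the reverse direction holds.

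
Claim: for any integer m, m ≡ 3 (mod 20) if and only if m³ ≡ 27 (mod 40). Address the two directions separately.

Forward direction. This fails: take m = 23. Then 23 ≡ 3 (mod 20), but 23³ = 12167 ≡ 7 (mod 40), not 27.

Converse. The residues r modulo 40 with r³ ≡ 27 (mod 40) are exactly {3}, and each is ≡ 3 (mod 20).

Not equivalent: only (⇐) holds.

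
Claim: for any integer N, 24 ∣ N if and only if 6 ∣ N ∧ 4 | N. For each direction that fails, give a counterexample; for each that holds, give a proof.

(⇒) If 24 ∣ N, write N = 24q. Since 24 = 4·6, N = 6·(4q), so 6 ∣ N; and since 24 = 6·4, N = 4·(6q), so 4 ∣ N.

(⇐) This fails: take N = 12. Both 6 ∣ 12 and 4 ∣ 12, yet 12 is not a multiple of 24 (since 12 = 0·24 + 12), so 24 ∤ 12.

Only the forward direction holds.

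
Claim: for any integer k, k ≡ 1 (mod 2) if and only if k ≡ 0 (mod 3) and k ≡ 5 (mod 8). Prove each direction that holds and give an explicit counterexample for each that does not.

The forward direction fails; the converse holds.

(←) If k ≡ 0 (mod 3) and k ≡ 5 (mod 8), then by the Chinese remainder theorem k ≡ 21 (mod 24). Since 21 ≡ 1 (mod 2) and 2 ∣ 24, we get k ≡ 1 (mod 2).

(→) This fails: k = 1 gives 1 ≡ 1 (mod 2) but 1 ≡ 1 (mod 3), so the conjunction on the right does not hold.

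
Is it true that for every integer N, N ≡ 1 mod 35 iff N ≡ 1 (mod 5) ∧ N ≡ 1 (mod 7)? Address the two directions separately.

Both directions hold; the statement is true.

(→) Suppose N ≡ 1 (mod 35); write N = 35j + 1. Since 5 ∣ 35, reducing mod 5 gives N ≡ 1 (mod 5); since 7 ∣ 35, reducing mod 7 gives N ≡ 1 (mod 7).

(←) Conversely, if N ≡ 1 (mod 5) and N ≡ 1 (mod 7), then by the Chinese remainder theorem N ≡ 1 (mod 35). This is exactly N ≡ 1 (mod 35).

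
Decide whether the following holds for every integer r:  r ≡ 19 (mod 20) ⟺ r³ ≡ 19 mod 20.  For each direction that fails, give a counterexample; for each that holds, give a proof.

(⇒) Suppose r ≡ 19 (mod 20). Write r = 20j + 19. Then (20j + 19)³ = 8000j³ + 22800j² + 21660j + 6859 = 20(400j³ + 1140j² + 1083j + 342) + 19, so r³ ≡ 19 (mod 20).

(⇐) Conversely, suppose r³ ≡ 19 (mod 20). The only residue r in {0, …, 19} with r³ ≡ 19 (mod 20) is r = 19, so r ≡ 19 (mod 20).

The biconditional holds.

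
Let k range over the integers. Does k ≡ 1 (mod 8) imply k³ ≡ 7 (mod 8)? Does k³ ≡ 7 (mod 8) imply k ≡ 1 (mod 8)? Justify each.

(⇒) This fails: take k = 1. Then 1 ≡ 1 (mod 8), but 1³ = 1 ≡ 1 (mod 8), not 7.

(⇐) This fails: take k = 7. Then 7³ = 343 ≡ 7 (mod 8), yet 7 ≡ 7 (mod 8), not 1.

Both directions fail.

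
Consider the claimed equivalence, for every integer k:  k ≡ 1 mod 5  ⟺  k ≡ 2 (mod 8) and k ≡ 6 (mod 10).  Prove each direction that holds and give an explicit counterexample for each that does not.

Only the reverse direction holds.

Converse. If k ≡ 2 (mod 8) and k ≡ 6 (mod 10), then by the Chinese remainder theorem k ≡ 26 (mod 40). Since 26 ≡ 1 (mod 5) and 5 ∣ 40, we get k ≡ 1 (mod 5).

Forward direction. This fails: k = 1 gives 1 ≡ 1 (mod 5) but 1 ≡ 1 (mod 8), so the conjunction on the right does not hold.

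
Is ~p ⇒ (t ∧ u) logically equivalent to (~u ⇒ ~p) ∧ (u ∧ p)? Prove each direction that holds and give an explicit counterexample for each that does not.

Only the reverse direction holds.

Forward direction. This fails. Under p = T, u = F, t = F, the left side is true but the right side is false.

Converse. Assume the antecedent. If p is true, ~p ⇒ (t ∧ u) reduces to true regardless of the other variables. If p is false, the antecedent cannot hold. Either way ~p ⇒ (t ∧ u) holds.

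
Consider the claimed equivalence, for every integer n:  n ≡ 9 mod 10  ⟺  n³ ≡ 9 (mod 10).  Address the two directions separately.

(←) Suppose n³ ≡ 9 (mod 10). The only residue r in {0, …, 9} with r³ ≡ 9 (mod 10) is r = 9, so n ≡ 9 (mod 10).

(→) Suppose n ≡ 9 mod 10. Write n = 10j + 9. Then (10j + 9)³ = 1000j³ + 2700j² + 2430j + 729 = 10(100j³ + 270j² + 243j + 72) + 9, so n³ ≡ 9 (mod 10).

Both implications hold.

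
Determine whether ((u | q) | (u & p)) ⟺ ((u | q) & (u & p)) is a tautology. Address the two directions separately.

(⇒) fails; (⇐) holds.

(→) This fails. Under p = F, q = T, u = F, the left side is true but the right side is false.

(←) Assume the antecedent. If p is true, the antecedent forces (p = T, q = F, u = T) or (p = T, q = T, u = T), and (u | q) | (u & p) holds there. If p is false, the antecedent cannot hold. Either way (u | q) | (u & p) holds.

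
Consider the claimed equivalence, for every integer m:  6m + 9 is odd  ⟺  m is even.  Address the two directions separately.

(⇒) fails; (⇐) holds.

Forward direction. This fails: take m = 5. Then 6m + 9 = 39, which is odd, yet m = 5 is odd, not even.

Converse. Suppose m is even. Since 6 is even, 6m is even for every m, so 6m + 9 has the same parity as 9, which is odd. Hence 6m + 9 is odd.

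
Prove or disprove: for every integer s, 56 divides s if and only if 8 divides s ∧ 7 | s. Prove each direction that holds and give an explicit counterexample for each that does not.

Equivalent; both directions hold.

(⟹) If 56 ∣ s, write s = 56q. Since 56 = 7·8, s = 8·(7q), so 8 ∣ s; and since 56 = 8·7, s = 7·(8q), so 7 ∣ s.

(⟸) Suppose 8 ∣ s and 7 ∣ s. Any common multiple of 8 and 7 is a multiple of their lcm; here gcd(8, 7) = 1, so lcm(8, 7) = 8·7 = 56, so 56 ∣ s.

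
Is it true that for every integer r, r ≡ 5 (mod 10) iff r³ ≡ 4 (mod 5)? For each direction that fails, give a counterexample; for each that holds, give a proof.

(⟹) This fails: take r = 5. Then 5 ≡ 5 (mod 10), but 5³ = 125 ≡ 0 (mod 5), not 4.

(⟸) This fails: take r = 4. Then 4³ = 64 ≡ 4 (mod 5), yet 4 ≡ 4 (mod 10), not 5.

Neither direction holds.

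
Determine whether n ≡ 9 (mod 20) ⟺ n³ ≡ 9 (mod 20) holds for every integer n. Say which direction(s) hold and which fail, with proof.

(⇒) Suppose n ≡ 9 (mod 20). Write n = 20j + 9. Then (20j + 9)³ = 8000j³ + 10800j² + 4860j + 729 = 20(400j³ + 540j² + 243j + 36) + 9, so n³ ≡ 9 (mod 20).

(⇐) Conversely, suppose n³ ≡ 9 (mod 20). The only residue r in {0, …, 19} with r³ ≡ 9 (mod 20) is r = 9, so n ≡ 9 (mod 20).

Both directions hold.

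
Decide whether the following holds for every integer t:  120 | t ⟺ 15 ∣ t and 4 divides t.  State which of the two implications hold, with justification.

Not equivalent: only (⇒) holds.

(⇐) This fails: take t = 60. Both 15 ∣ 60 and 4 ∣ 60, yet 60 is not a multiple of 120 (since 60 = 0·120 + 60), so 120 ∤ 60.

(⇒) If 120 ∣ t, write t = 120q. Since 120 = 8·15, t = 15·(8q), so 15 ∣ t; and since 120 = 30·4, t = 4·(30q), so 4 ∣ t.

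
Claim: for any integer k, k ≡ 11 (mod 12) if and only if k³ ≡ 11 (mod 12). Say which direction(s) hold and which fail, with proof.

Both directions hold; the statement is true.

Forward direction. Suppose k ≡ 11 (mod 12). Write k = 12j + 11. Then (12j + 11)³ = 1728j³ + 4752j² + 4356j + 1331 = 12(144j³ + 396j² + 363j + 110) + 11, so k³ ≡ 11 (mod 12).

Converse. For the converse, argue contrapositively. If k ≢ 11 (mod 12), then k is congruent to one of 0, 1, 2, 3, 4, 5, 6, 7, 8, 9, 10 modulo 12, and these give k³ ≡ 0, 1, 8, 3, 4, 5, 0, 7, 8, 9, 4 respectively — never 11.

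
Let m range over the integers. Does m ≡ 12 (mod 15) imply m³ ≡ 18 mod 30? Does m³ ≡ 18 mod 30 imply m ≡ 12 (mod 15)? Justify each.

[⇒] This fails: take m = 27. Then 27 ≡ 12 (mod 15), but 27³ = 19683 ≡ 3 (mod 30), not 18.

[⇐] Conversely, the residues r modulo 30 with r³ ≡ 18 (mod 30) are exactly {12}, and each is ≡ 12 (mod 15).

Not equivalent: only (⇐) holds.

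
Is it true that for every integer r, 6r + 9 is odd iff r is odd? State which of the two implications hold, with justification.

The forward direction fails; the converse holds.

[⇒] This fails: take r = 4. Then 6r + 9 = 33, which is odd, yet r = 4 is even, not odd.

[⇐] Suppose r is odd. Since 6 is even, 6r is even for every r, so 6r + 9 has the same parity as 9, which is odd. Hence 6r + 9 is odd.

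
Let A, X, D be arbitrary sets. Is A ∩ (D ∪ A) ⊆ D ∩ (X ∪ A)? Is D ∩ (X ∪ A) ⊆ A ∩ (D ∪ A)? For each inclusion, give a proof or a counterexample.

Neither inclusion holds.

(⟹) This inclusion fails. Take A = {1}, X = ∅, D = ∅; then 1 ∈ A ∩ (D ∪ A) but 1 ∉ D ∩ (X ∪ A).

(⟸) This inclusion fails. Take A = ∅, X = {1}, D = {1}; then 1 ∈ D ∩ (X ∪ A) but 1 ∉ A ∩ (D ∪ A).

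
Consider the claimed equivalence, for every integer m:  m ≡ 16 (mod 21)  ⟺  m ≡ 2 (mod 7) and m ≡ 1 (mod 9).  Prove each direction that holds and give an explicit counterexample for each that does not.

Forward direction. This fails: m = 16 gives 16 ≡ 16 (mod 21) but 16 ≡ 7 (mod 9), so the conjunction on the right does not hold.

Converse. If m ≡ 2 (mod 7) and m ≡ 1 (mod 9), then by the Chinese remainder theorem m ≡ 37 (mod 63). Since 37 ≡ 16 (mod 21) and 21 ∣ 63, we get m ≡ 16 (mod 21).

(⇒) fails; (⇐) holds.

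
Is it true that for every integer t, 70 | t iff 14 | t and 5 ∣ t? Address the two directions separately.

The biconditional holds.

Forward direction. If 70 ∣ t, write t = 70q. Since 70 = 5·14, t = 14·(5q), so 14 ∣ t; and since 70 = 14·5, t = 5·(14q), so 5 ∣ t.

Converse. Suppose 14 ∣ t and 5 ∣ t. Any common multiple of 14 and 5 is a multiple of their lcm; here gcd(14, 5) = 1, so lcm(14, 5) = 14·5 = 70, so 70 ∣ t.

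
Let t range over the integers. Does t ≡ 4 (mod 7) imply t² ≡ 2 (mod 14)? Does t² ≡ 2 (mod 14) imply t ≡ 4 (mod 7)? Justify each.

[⇒] This fails: take t = 11. Then 11 ≡ 4 (mod 7), but 11² = 121 ≡ 9 (mod 14), not 2.

[⇐] This fails: take t = 10. Then 10² = 100 ≡ 2 (mod 14), yet 10 ≡ 3 (mod 7), not 4.

(⇒) fails and (⇐) fails.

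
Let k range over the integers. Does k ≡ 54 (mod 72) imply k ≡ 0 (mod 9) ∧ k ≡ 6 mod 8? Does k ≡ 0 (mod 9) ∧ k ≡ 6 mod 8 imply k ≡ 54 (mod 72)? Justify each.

Both directions hold.

(←) If k ≡ 0 (mod 9) and k ≡ 6 (mod 8), then by the Chinese remainder theorem k ≡ 54 (mod 72). This is exactly k ≡ 54 (mod 72).

(→) Suppose k ≡ 54 (mod 72); write k = 72j + 54. Since 9 ∣ 72, reducing mod 9 gives k ≡ 54 ≡ 0 (mod 9); since 8 ∣ 72, reducing mod 8 gives k ≡ 54 ≡ 6 (mod 8).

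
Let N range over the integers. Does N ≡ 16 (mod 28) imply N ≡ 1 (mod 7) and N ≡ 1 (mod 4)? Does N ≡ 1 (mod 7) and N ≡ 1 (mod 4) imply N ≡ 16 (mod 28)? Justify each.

Both directions fail.

[⇒] This fails: N = 16 gives 16 ≡ 16 (mod 28) but 16 ≡ 2 (mod 7), so the conjunction on the right does not hold.

[⇐] This fails: N = 1 satisfies both congruences on the right (1 ≡ 1 mod 7 and 1 ≡ 1 mod 4) yet 1 ≡ 1 (mod 28), not 16.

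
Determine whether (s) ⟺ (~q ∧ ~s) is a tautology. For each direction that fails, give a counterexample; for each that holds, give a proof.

(⇒) This fails. Under q = F, s = T, the left side is true but the right side is false.

(⇐) This fails. Under q = F, s = F, the left side is false but the right side is true.

(⇒) fails and (⇐) fails.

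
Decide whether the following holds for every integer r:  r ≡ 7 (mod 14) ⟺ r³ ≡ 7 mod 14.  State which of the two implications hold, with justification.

(⇒) Suppose r ≡ 7 (mod 14). Write r = 14j + 7. Then (14j + 7)³ = 2744j³ + 4116j² + 2058j + 343 = 14(196j³ + 294j² + 147j + 24) + 7, so r³ ≡ 7 (mod 14).

(⇐) Conversely, suppose r³ ≡ 7 (mod 14). The only residue r in {0, …, 13} with r³ ≡ 7 (mod 14) is r = 7, so r ≡ 7 (mod 14).

The biconditional holds.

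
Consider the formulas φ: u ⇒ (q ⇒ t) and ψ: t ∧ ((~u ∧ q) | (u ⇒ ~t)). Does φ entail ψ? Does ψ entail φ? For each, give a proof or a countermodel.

[⇒] This fails. Under q = F, t = F, u = F, the left side is true but the right side is false.

[⇐] Assume the antecedent. If q is true, the antecedent forces (q = T, t = T, u = F), and u ⇒ (q ⇒ t) holds there. If q is false, u ⇒ (q ⇒ t) reduces to true regardless of the other variables. Either way u ⇒ (q ⇒ t) holds.

Only the reverse direction holds.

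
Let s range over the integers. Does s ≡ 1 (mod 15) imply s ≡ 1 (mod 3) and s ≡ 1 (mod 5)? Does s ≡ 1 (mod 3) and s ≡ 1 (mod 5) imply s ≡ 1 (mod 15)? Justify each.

(⇐) If s ≡ 1 (mod 3) and s ≡ 1 (mod 5), then by the Chinese remainder theorem s ≡ 1 (mod 15). This is exactly s ≡ 1 (mod 15).

(⇒) Suppose s ≡ 1 (mod 15); write s = 15j + 1. Since 3 ∣ 15, reducing mod 3 gives s ≡ 1 (mod 3); since 5 ∣ 15, reducing mod 5 gives s ≡ 1 (mod 5).

The biconditional holds.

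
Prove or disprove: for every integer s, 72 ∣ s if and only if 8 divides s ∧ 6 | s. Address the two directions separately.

Not equivalent: only (⇒) holds.

[⇐] This fails: take s = 24. Both 8 ∣ 24 and 6 ∣ 24, yet 24 is not a multiple of 72 (since 24 = 0·72 + 24), so 72 ∤ 24.

[⇒] If 72 ∣ s, write s = 72q. Since 72 = 9·8, s = 8·(9q), so 8 ∣ s; and since 72 = 12·6, s = 6·(12q), so 6 ∣ s.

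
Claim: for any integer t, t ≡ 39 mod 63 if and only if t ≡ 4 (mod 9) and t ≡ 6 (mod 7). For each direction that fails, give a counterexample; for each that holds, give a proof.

Both directions fail.

(→) This fails: t = 39 gives 39 ≡ 39 (mod 63) but 39 ≡ 3 (mod 9), so the conjunction on the right does not hold.

(←) This fails: t = 13 satisfies both congruences on the right (13 ≡ 4 mod 9 and 13 ≡ 6 mod 7) yet 13 ≡ 13 (mod 63), not 39.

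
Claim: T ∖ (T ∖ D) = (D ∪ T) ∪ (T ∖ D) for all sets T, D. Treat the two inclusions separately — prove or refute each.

The sets are not equal: only the forward inclusion holds.

Forward inclusion. Let x ∈ T ∖ (T ∖ D). Then x ∈ T ∩ D, from which x ∈ (D ∪ T) ∪ (T ∖ D).

Reverse inclusion. This inclusion fails. Take T = {1}, D = ∅; then 1 ∈ (D ∪ T) ∪ (T ∖ D) but 1 ∉ T ∖ (T ∖ D).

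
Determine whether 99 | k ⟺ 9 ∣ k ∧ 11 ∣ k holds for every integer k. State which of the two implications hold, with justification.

Both implications hold.

[⇐] Suppose 9 ∣ k and 11 ∣ k. Any common multiple of 9 and 11 is a multiple of their lcm; here gcd(9, 11) = 1, so lcm(9, 11) = 9·11 = 99, so 99 ∣ k.

[⇒] If 99 ∣ k, write k = 99q. Since 99 = 11·9, k = 9·(11q), so 9 ∣ k; and since 99 = 9·11, k = 11·(9q), so 11 ∣ k.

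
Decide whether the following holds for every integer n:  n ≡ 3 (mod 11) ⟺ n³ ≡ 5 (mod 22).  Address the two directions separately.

Not equivalent: only (⇐) holds.

(⇐) The residues r modulo 22 with r³ ≡ 5 (mod 22) are exactly {3}, and each is ≡ 3 (mod 11).

(⇒) This fails: take n = 14. Then 14 ≡ 3 (mod 11), but 14³ = 2744 ≡ 16 (mod 22), not 5.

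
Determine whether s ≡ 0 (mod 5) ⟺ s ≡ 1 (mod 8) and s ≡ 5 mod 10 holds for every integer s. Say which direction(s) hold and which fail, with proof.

(⇒) fails; (⇐) holds.

(⟹) This fails: s = 0 gives 0 ≡ 0 (mod 5) but 0 ≡ 0 (mod 8), so the conjunction on the right does not hold.

(⟸) Conversely, if s ≡ 1 (mod 8) and s ≡ 5 (mod 10), then by the Chinese remainder theorem s ≡ 25 (mod 40). Since 25 ≡ 0 (mod 5) and 5 ∣ 40, we get s ≡ 0 (mod 5).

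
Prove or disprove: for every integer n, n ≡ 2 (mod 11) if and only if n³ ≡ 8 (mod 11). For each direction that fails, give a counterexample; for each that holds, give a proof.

Both implications hold.

(→) Suppose n ≡ 2 (mod 11). Write n = 11j + 2. Then (11j + 2)³ = 1331j³ + 726j² + 132j + 8 = 11(121j³ + 66j² + 12j) + 8, so n³ ≡ 8 (mod 11).

(←) For the converse, argue contrapositively. If n ≢ 2 (mod 11), then n is congruent to one of 0, 1, 3, 4, 5, 6, 7, 8, 9, 10 modulo 11, and these give n³ ≡ 0, 1, 5, 9, 4, 7, 2, 6, 3, 10 respectively — never 8.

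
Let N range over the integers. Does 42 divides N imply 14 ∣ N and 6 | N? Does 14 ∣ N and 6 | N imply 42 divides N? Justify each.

Forward direction. If 42 ∣ N, write N = 42q. Since 42 = 3·14, N = 14·(3q), so 14 ∣ N; and since 42 = 7·6, N = 6·(7q), so 6 ∣ N.

Converse. Suppose 14 ∣ N and 6 ∣ N. Any common multiple of 14 and 6 is a multiple of their lcm; here lcm(14, 6) = 14·6/gcd(14, 6) = 84/2 = 42, so 42 ∣ N.

Both directions hold; the statement is true.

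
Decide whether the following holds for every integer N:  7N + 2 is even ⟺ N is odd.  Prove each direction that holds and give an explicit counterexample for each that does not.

(⇒) fails and (⇐) fails.

(⟹) This fails: N = 4 gives 7N + 2 = 30, which is even, but 4 is even, not odd.

(⟸) This also fails: N = 5 is odd, but 7N + 2 = 37 is odd, not even.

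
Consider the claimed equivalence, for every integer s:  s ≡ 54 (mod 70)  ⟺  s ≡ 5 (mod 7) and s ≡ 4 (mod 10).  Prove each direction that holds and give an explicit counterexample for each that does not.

[⇒] Suppose s ≡ 54 (mod 70); write s = 70j + 54. Since 7 ∣ 70, reducing mod 7 gives s ≡ 54 ≡ 5 (mod 7); since 10 ∣ 70, reducing mod 10 gives s ≡ 54 ≡ 4 (mod 10).

[⇐] Conversely, if s ≡ 5 (mod 7) and s ≡ 4 (mod 10), then by the Chinese remainder theorem s ≡ 54 (mod 70). This is exactly s ≡ 54 (mod 70).

The biconditional holds.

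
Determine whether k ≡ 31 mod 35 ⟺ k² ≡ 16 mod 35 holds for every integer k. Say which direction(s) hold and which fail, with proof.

Forward direction. Suppose k ≡ 31 mod 35. Write k = 35j + 31. Then (35j + 31)² = 1225j² + 2170j + 961 = 35(35j² + 62j + 27) + 16, so k² ≡ 16 (mod 35).

Converse. This fails: take k = 4. Then 4² = 16 ≡ 16 (mod 35), yet 4 ≡ 4 (mod 35), not 31.

(⇒) holds; (⇐) fails.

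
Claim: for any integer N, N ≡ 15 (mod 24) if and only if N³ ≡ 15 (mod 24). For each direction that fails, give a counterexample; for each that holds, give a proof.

Both directions hold; the statement is true.

(→) Suppose N ≡ 15 (mod 24). Write N = 24j + 15. Then (24j + 15)³ = 13824j³ + 25920j² + 16200j + 3375 = 24(576j³ + 1080j² + 675j + 140) + 15, so N³ ≡ 15 (mod 24).

(←) Conversely, suppose N³ ≡ 15 (mod 24). The only residue r in {0, …, 23} with r³ ≡ 15 (mod 24) is r = 15, so N ≡ 15 (mod 24).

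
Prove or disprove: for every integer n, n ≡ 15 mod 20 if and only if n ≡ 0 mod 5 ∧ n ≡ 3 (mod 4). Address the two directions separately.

(→) Suppose n ≡ 15 (mod 20); write n = 20j + 15. Since 5 ∣ 20, reducing mod 5 gives n ≡ 15 ≡ 0 (mod 5); since 4 ∣ 20, reducing mod 4 gives n ≡ 15 ≡ 3 (mod 4).

(←) Conversely, if n ≡ 0 (mod 5) and n ≡ 3 (mod 4), then by the Chinese remainder theorem n ≡ 15 (mod 20). This is exactly n ≡ 15 (mod 20).

Both directions hold; the statement is true.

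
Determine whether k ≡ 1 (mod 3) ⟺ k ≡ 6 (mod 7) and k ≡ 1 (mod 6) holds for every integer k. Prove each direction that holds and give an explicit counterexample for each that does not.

(⇒) fails; (⇐) holds.

(⟹) This fails: k = 1 gives 1 ≡ 1 (mod 3) but 1 ≡ 1 (mod 7), so the conjunction on the right does not hold.

(⟸) Conversely, if k ≡ 6 (mod 7) and k ≡ 1 (mod 6), then by the Chinese remainder theorem k ≡ 13 (mod 42). Since 13 ≡ 1 (mod 3) and 3 ∣ 42, we get k ≡ 1 (mod 3).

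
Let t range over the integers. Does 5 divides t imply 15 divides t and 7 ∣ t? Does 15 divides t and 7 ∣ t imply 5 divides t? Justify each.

[⇒] This fails: take t = 5. Certainly 5 ∣ 5, but 15 ∤ 5.

[⇐] Suppose 15 ∣ t and 7 ∣ t. Any common multiple of 15 and 7 is a multiple of their lcm; here gcd(15, 7) = 1, so lcm(15, 7) = 15·7 = 105, so 105 ∣ t. Since 5 ∣ 105, it follows that 5 ∣ t.

Only the converse holds.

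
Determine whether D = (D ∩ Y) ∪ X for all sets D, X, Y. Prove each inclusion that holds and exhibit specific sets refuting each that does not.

(⊆) This inclusion fails. Take D = {1}, X = ∅, Y = ∅; then 1 ∈ D but 1 ∉ (D ∩ Y) ∪ X.

(⊇) This inclusion fails. Take D = ∅, X = {1}, Y = ∅; then 1 ∈ (D ∩ Y) ∪ X but 1 ∉ D.

Both inclusions fail.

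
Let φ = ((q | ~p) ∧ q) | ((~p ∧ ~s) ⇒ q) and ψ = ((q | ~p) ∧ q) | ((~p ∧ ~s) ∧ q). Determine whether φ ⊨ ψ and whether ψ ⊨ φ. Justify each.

Only the converse holds.

(→) This fails. Under s = T, p = F, q = F, the left side is true but the right side is false.

(←) Assume the antecedent. If s is true, the consequent reduces to true regardless of the other variables. If s is false, the antecedent forces (s = F, p = F, q = T) or (s = F, p = T, q = T), and the consequent holds there. Either way the consequent holds.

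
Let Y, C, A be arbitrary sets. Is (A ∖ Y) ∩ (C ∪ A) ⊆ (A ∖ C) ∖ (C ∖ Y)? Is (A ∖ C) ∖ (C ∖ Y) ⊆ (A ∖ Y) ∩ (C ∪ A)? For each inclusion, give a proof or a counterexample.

Forward inclusion. This inclusion fails. Take Y = ∅, C = {1}, A = {1}; then 1 ∈ (A ∖ Y) ∩ (C ∪ A) but 1 ∉ (A ∖ C) ∖ (C ∖ Y).

Reverse inclusion. This inclusion fails. Take Y = {1}, C = ∅, A = {1}; then 1 ∈ (A ∖ C) ∖ (C ∖ Y) but 1 ∉ (A ∖ Y) ∩ (C ∪ A).

(⊆) fails and (⊇) fails.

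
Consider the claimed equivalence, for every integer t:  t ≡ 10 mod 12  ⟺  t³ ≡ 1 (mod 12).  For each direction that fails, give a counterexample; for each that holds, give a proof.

Neither direction holds.

(⇒) This fails: take t = 10. Then 10 ≡ 10 (mod 12), but 10³ = 1000 ≡ 4 (mod 12), not 1.

(⇐) This fails: take t = 1. Then 1³ = 1 ≡ 1 (mod 12), yet 1 ≡ 1 (mod 12), not 10.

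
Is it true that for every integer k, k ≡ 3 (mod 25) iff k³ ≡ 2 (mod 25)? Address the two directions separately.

Both implications hold.

Converse. Suppose k³ ≡ 2 (mod 25). The only residue r in {0, …, 24} with r³ ≡ 2 (mod 25) is r = 3, so k ≡ 3 (mod 25).

Forward direction. Suppose k ≡ 3 (mod 25). Write k = 25j + 3. Then (25j + 3)³ = 15625j³ + 5625j² + 675j + 27 = 25(625j³ + 225j² + 27j + 1) + 2, so k³ ≡ 2 (mod 25).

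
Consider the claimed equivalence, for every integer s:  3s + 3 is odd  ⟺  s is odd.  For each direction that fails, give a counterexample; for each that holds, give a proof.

Both directions fail.

(⟹) This fails: s = 0 gives 3s + 3 = 3, which is odd, but 0 is even, not odd.

(⟸) This also fails: s = 5 is odd, but 3s + 3 = 18 is even, not odd.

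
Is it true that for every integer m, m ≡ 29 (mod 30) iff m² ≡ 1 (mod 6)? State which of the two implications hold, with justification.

(⇒) holds; (⇐) fails.

(⟸) This fails: take m = 1. Then 1² = 1 ≡ 1 (mod 6), yet 1 ≡ 1 (mod 30), not 29.

(⟹) Suppose m ≡ 29 (mod 30). Then m² ≡ 29² = 841 (mod 30), and since 6 ∣ 30, also m² ≡ 1 (mod 6).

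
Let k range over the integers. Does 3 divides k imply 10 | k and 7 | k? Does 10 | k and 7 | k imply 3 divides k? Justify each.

Neither implication holds.

(⟹) This fails: take k = 3. Certainly 3 ∣ 3, but 10 ∤ 3.

(⟸) This fails: take k = 70. Both 10 ∣ 70 and 7 ∣ 70, yet 70 is not a multiple of 3 (since 70 = 23·3 + 1), so 3 ∤ 70.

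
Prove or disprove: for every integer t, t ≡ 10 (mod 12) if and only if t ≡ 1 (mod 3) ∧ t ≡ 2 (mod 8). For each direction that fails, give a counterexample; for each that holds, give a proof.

Only the converse holds.

Converse. If t ≡ 1 (mod 3) and t ≡ 2 (mod 8), then by the Chinese remainder theorem t ≡ 10 (mod 24). Since 10 ≡ 10 (mod 12) and 12 ∣ 24, we get t ≡ 10 (mod 12).

Forward direction. This fails: t = 22 gives 22 ≡ 10 (mod 12) but 22 ≡ 6 (mod 8), so the conjunction on the right does not hold.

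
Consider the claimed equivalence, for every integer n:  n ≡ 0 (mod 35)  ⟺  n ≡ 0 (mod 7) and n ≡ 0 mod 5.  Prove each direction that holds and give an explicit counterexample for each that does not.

Both implications hold.

(→) Suppose n ≡ 0 (mod 35); write n = 35j + 0. Since 7 ∣ 35, reducing mod 7 gives n ≡ 0 (mod 7); since 5 ∣ 35, reducing mod 5 gives n ≡ 0 (mod 5).

(←) Conversely, if n ≡ 0 (mod 7) and n ≡ 0 (mod 5), then by the Chinese remainder theorem n ≡ 0 (mod 35). This is exactly n ≡ 0 (mod 35).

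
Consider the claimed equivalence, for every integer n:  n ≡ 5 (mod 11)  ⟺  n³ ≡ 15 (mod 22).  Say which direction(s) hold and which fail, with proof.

Forward direction. This fails: take n = 16. Then 16 ≡ 5 (mod 11), but 16³ = 4096 ≡ 4 (mod 22), not 15.

Converse. The residues r modulo 22 with r³ ≡ 15 (mod 22) are exactly {5}, and each is ≡ 5 (mod 11).

Only the reverse direction holds.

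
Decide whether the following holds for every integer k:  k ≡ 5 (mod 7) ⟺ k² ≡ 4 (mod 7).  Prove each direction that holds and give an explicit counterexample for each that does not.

The forward direction holds; the converse fails.

(⇒) Suppose k ≡ 5 (mod 7). Write k = 7j + 5. Then (7j + 5)² = 49j² + 70j + 25 = 7(7j² + 10j + 3) + 4, so k² ≡ 4 (mod 7).

(⇐) This fails: take k = 2. Then 2² = 4 ≡ 4 (mod 7), yet 2 ≡ 2 (mod 7), not 5.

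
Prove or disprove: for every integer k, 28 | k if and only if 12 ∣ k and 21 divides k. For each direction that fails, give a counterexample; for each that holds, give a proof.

Not equivalent: only (⇐) holds.

[⇒] This fails: take k = 28. Certainly 28 ∣ 28, but 12 ∤ 28.

[⇐] Suppose 12 ∣ k and 21 ∣ k. Any common multiple of 12 and 21 is a multiple of their lcm; here lcm(12, 21) = 12·21/gcd(12, 21) = 252/3 = 84, so 84 ∣ k. Since 28 ∣ 84, it follows that 28 ∣ k.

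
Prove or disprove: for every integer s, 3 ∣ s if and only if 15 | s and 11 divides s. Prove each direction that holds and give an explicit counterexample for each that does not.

(⇒) fails; (⇐) holds.

(←) Suppose 15 ∣ s and 11 ∣ s. Any common multiple of 15 and 11 is a multiple of their lcm; here gcd(15, 11) = 1, so lcm(15, 11) = 15·11 = 165, so 165 ∣ s. Since 3 ∣ 165, it follows that 3 ∣ s.

(→) This fails: take s = 3. Certainly 3 ∣ 3, but 15 ∤ 3.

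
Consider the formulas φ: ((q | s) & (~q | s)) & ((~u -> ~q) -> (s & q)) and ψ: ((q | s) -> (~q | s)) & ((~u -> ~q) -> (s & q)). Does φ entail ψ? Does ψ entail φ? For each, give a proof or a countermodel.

(⟹) Assume the antecedent. If q is true, the antecedent forces (q = T, u = F, s = T) or (q = T, u = T, s = T), and the consequent holds there. If q is false, the antecedent cannot hold. Either way the consequent holds.

(⟸) Assume the antecedent. If q is true, the antecedent forces (q = T, u = F, s = T) or (q = T, u = T, s = T), and the consequent holds there. If q is false, the antecedent cannot hold. Either way the consequent holds.

The biconditional holds.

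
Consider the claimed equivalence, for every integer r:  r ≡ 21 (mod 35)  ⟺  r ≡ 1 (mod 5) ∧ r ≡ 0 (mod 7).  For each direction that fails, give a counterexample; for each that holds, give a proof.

[⇒] Suppose r ≡ 21 (mod 35); write r = 35j + 21. Since 5 ∣ 35, reducing mod 5 gives r ≡ 21 ≡ 1 (mod 5); since 7 ∣ 35, reducing mod 7 gives r ≡ 21 ≡ 0 (mod 7).

[⇐] Conversely, if r ≡ 1 (mod 5) and r ≡ 0 (mod 7), then by the Chinese remainder theorem r ≡ 21 (mod 35). This is exactly r ≡ 21 (mod 35).

The biconditional holds.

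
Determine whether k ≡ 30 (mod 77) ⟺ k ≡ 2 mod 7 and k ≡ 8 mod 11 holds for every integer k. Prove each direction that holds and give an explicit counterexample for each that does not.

Both implications hold.

(⟹) Suppose k ≡ 30 (mod 77); write k = 77j + 30. Since 7 ∣ 77, reducing mod 7 gives k ≡ 30 ≡ 2 (mod 7); since 11 ∣ 77, reducing mod 11 gives k ≡ 30 ≡ 8 (mod 11).

(⟸) Conversely, if k ≡ 2 (mod 7) and k ≡ 8 (mod 11), then by the Chinese remainder theorem k ≡ 30 (mod 77). This is exactly k ≡ 30 (mod 77).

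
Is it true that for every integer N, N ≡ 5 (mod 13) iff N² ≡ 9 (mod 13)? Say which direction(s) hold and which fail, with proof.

(→) This fails: take N = 5. Then 5 ≡ 5 (mod 13), but 5² = 25 ≡ 12 (mod 13), not 9.

(←) This fails: take N = 3. Then 3² = 9 ≡ 9 (mod 13), yet 3 ≡ 3 (mod 13), not 5.

Neither direction holds.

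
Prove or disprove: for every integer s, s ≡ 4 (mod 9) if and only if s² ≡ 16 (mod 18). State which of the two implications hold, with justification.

(→) This fails: take s = 13. Then 13 ≡ 4 (mod 9), but 13² = 169 ≡ 7 (mod 18), not 16.

(←) This fails: take s = 14. Then 14² = 196 ≡ 16 (mod 18), yet 14 ≡ 5 (mod 9), not 4.

Neither implication holds.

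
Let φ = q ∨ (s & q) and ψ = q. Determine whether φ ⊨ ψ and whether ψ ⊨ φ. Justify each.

(⟹) Assume the antecedent. If q is true, q reduces to true regardless of the other variables. If q is false, the antecedent cannot hold. Either way q holds.

(⟸) Assume the antecedent. If q is true, q ∨ (s & q) reduces to true regardless of the other variables. If q is false, the antecedent cannot hold. Either way q ∨ (s & q) holds.

The biconditional holds.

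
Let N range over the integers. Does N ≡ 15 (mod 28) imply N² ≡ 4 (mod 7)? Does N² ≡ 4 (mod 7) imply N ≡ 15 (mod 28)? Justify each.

(⟹) This fails: take N = 15. Then 15 ≡ 15 (mod 28), but 15² = 225 ≡ 1 (mod 7), not 4.

(⟸) This fails: take N = 2. Then 2² = 4 ≡ 4 (mod 7), yet 2 ≡ 2 (mod 28), not 15.

Neither direction holds.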